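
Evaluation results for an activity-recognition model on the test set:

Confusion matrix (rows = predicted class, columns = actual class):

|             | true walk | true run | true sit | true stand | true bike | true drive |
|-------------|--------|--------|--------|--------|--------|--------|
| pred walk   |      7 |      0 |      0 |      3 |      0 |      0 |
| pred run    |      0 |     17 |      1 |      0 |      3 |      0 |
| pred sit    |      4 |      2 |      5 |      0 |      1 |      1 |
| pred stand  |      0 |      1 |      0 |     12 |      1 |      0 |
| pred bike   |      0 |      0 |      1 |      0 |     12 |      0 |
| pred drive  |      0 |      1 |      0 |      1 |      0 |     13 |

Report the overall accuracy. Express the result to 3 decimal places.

0.767

Accuracy = trace / total = (7+17+5+12+12+13=66) / 86 = 66/86 = 0.767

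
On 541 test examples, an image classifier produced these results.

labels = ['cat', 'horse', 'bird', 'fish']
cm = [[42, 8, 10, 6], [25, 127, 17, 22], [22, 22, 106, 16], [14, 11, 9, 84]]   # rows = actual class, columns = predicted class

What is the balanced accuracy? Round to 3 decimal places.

0.663

Balanced accuracy = mean of per-class recall.
  cat: recall = 42/66 = 0.6364
  horse: recall = 127/191 = 0.6649
  bird: recall = 106/166 = 0.6386
  fish: recall = 84/118 = 0.7119
Mean = (0.6364 + 0.6649 + 0.6386 + 0.7119) / 4 = 0.663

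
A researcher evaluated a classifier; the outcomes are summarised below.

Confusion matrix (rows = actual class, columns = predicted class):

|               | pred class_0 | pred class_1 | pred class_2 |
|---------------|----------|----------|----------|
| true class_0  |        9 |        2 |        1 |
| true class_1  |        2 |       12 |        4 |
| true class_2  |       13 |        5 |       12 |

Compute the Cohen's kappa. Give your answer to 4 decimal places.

Observed agreement pₒ = trace/N = 33/60 = 0.55000
Expected agreement pₑ = Σ (rowᵢ·colᵢ)/N² = (12·24 + 18·19 + 30·17)/60² = 0.31667
κ = (pₒ − pₑ)/(1 − pₑ) = (0.55000 − 0.31667)/(1 − 0.31667) = 0.3415

0.3415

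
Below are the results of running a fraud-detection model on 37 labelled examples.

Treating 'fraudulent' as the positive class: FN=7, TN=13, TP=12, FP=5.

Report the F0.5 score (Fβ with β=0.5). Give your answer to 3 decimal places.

Fβ = (1+β²)·TP / ((1+β²)·TP + β²·FN + FP), with β²=1/4
= 1.25·12 / (1.25·12 + 0.25·7 + 5) = 0.690

0.690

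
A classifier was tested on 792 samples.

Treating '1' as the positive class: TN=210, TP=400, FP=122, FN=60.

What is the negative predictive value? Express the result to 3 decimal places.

NPV = TN/(TN+FN) = 210/(210+60) = 0.778

0.778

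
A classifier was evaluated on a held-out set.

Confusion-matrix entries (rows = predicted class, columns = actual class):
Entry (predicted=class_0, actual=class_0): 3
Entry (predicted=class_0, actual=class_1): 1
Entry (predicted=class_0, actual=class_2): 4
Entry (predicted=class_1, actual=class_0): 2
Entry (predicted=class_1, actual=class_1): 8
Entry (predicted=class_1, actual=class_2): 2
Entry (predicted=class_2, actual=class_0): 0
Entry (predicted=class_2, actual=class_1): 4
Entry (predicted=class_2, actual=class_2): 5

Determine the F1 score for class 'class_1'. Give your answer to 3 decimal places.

Treat 'class_1' as positive and all other classes as negative.
F1 score = 2·TP/(2·TP+FP+FN).
class_1: TP=8, FP=2+2=4, FN=1+4=5 → 16/25 = 0.6400

0.640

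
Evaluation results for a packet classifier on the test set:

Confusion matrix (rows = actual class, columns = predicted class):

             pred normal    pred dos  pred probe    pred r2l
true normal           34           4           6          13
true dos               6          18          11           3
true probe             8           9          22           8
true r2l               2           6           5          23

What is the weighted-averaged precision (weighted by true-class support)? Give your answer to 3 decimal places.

0.553

Per-class precision (TP/(TP+FP)):
  normal: TP=34, FP=6+8+2=16 → 34/50 = 0.6800
  dos: TP=18, FP=4+9+6=19 → 18/37 = 0.4865
  probe: TP=22, FP=6+11+5=22 → 22/44 = 0.5000
  r2l: TP=23, FP=13+3+8=24 → 23/47 = 0.4894
Weighted-precision = Σ (supportᵢ/N)·precisionᵢ with N=178: (57/178)·0.6800 + (38/178)·0.4865 + (47/178)·0.5000 + (36/178)·0.4894 = 0.553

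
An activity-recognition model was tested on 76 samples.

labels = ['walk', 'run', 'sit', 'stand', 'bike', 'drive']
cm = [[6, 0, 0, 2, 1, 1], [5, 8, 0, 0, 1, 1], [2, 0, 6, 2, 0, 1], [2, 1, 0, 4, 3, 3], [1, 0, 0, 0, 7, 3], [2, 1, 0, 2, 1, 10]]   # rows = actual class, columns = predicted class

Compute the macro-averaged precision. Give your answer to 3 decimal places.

Per-class precision (TP/(TP+FP)):
  walk: TP=6, FP=5+2+2+1+2=12 → 6/18 = 0.3333
  run: TP=8, FP=0+0+1+0+1=2 → 8/10 = 0.8000
  sit: TP=6, FP=0+0+0+0+0=0 → 6/6 = 1.0000
  stand: TP=4, FP=2+0+2+0+2=6 → 4/10 = 0.4000
  bike: TP=7, FP=1+1+0+3+1=6 → 7/13 = 0.5385
  drive: TP=10, FP=1+1+1+3+3=9 → 10/19 = 0.5263
Macro-precision = mean = (0.3333 + 0.8000 + 1.0000 + 0.4000 + 0.5385 + 0.5263) / 6 = 0.600

0.600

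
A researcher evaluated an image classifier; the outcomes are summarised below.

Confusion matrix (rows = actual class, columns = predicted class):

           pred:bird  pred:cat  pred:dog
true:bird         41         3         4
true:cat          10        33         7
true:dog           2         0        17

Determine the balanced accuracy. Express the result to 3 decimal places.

Balanced accuracy = mean of per-class recall.
  bird: recall = 41/48 = 0.8542
  cat: recall = 33/50 = 0.6600
  dog: recall = 17/19 = 0.8947
Mean = (0.8542 + 0.6600 + 0.8947) / 3 = 0.803

0.803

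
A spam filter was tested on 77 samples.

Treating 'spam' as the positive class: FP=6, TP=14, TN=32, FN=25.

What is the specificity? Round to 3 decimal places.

0.842

Specificity = TN/(TN+FP) = 32/(32+6) = 0.842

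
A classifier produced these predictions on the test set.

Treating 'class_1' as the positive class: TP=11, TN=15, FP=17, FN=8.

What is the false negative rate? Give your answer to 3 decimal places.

FNR = FN/(FN+TP) = 8/(8+11) = 0.421

0.421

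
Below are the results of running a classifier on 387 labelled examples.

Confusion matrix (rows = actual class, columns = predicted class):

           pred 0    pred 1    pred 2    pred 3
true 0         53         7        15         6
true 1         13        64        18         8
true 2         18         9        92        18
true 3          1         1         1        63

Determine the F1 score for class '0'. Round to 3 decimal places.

0.639

One-vs-rest for '0': TP = diagonal; FP = other classes predicted '0'; FN = '0' predicted as other.
F1 score = 2·TP/(2·TP+FP+FN).
0: TP=53, FP=13+18+1=32, FN=7+15+6=28 → 106/166 = 0.6386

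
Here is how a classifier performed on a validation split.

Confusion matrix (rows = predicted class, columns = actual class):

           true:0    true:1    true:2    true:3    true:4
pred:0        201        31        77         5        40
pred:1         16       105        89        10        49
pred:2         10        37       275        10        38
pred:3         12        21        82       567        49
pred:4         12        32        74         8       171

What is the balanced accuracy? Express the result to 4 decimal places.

Balanced accuracy = mean of per-class recall.
  0: recall = 201/251 = 0.80080
  1: recall = 105/226 = 0.46460
  2: recall = 275/597 = 0.46064
  3: recall = 567/600 = 0.94500
  4: recall = 171/347 = 0.49280
Mean = (0.80080 + 0.46460 + 0.46064 + 0.94500 + 0.49280) / 5 = 0.6328

0.6328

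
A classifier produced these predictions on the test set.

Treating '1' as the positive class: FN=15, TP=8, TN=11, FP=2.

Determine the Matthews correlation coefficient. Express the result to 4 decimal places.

MCC = (TP·TN − FP·FN) / √((TP+FP)(TP+FN)(TN+FP)(TN+FN))
Numerator = 8·11 − 2·15 = 58
Denominator = √(10·23·13·26) = √77740 = 278.8189
MCC = 58 / 278.8189 = 0.2080

0.2080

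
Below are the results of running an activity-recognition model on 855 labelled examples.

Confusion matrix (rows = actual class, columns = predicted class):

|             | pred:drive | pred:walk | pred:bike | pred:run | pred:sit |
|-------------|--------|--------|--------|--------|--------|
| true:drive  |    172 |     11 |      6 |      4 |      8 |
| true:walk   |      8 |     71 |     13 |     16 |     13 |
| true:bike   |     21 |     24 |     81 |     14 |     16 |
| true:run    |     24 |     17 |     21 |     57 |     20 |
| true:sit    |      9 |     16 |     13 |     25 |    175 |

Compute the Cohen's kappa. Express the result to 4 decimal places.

Observed agreement pₒ = trace/N = 556/855 = 0.65029
Expected agreement pₑ = Σ (rowᵢ·colᵢ)/N² = (201·234 + 121·139 + 156·134 + 139·116 + 238·232)/855² = 0.21353
κ = (pₒ − pₑ)/(1 − pₑ) = (0.65029 − 0.21353)/(1 − 0.21353) = 0.5553

0.5553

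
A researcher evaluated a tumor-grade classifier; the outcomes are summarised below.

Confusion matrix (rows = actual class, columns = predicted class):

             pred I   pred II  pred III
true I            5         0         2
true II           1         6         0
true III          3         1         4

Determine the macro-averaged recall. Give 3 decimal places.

0.690

Per-class recall (TP/(TP+FN)):
  I: TP=5, FN=0+2=2 → 5/7 = 0.7143
  II: TP=6, FN=1+0=1 → 6/7 = 0.8571
  III: TP=4, FN=3+1=4 → 4/8 = 0.5000
Macro-recall = mean = (0.7143 + 0.8571 + 0.5000) / 3 = 0.690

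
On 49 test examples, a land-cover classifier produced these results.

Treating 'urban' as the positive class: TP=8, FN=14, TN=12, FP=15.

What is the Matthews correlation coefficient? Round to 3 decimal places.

-0.191

MCC = (TP·TN − FP·FN) / √((TP+FP)(TP+FN)(TN+FP)(TN+FN))
Numerator = 8·12 − 15·14 = -114
Denominator = √(23·22·27·26) = √355212 = 595.9966
MCC = -114 / 595.9966 = -0.191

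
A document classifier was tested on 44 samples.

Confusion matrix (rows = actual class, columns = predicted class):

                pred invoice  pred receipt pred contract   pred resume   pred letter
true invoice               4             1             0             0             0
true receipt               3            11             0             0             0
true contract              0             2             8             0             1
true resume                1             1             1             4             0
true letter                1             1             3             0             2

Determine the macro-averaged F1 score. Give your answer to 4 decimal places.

Per-class F1 score (2·TP/(2·TP+FP+FN)):
  invoice: TP=4, FP=3+0+1+1=5, FN=1+0+0+0=1 → 8/14 = 0.57143
  receipt: TP=11, FP=1+2+1+1=5, FN=3+0+0+0=3 → 22/30 = 0.73333
  contract: TP=8, FP=0+0+1+3=4, FN=0+2+0+1=3 → 16/23 = 0.69565
  resume: TP=4, FP=0+0+0+0=0, FN=1+1+1+0=3 → 8/11 = 0.72727
  letter: TP=2, FP=0+0+1+0=1, FN=1+1+3+0=5 → 4/10 = 0.40000
Macro-F1 score = mean = (0.57143 + 0.73333 + 0.69565 + 0.72727 + 0.40000) / 5 = 0.6255

0.6255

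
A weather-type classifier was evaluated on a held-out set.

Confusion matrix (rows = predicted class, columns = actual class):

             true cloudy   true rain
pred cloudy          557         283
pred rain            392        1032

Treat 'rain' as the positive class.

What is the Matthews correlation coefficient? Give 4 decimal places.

0.3797

MCC = (TP·TN − FP·FN) / √((TP+FP)(TP+FN)(TN+FP)(TN+FN))
Numerator = 1032·557 − 392·283 = 463888
Denominator = √(1424·1315·949·840) = √1492729929600 = 1221773.2726
MCC = 463888 / 1221773.2726 = 0.3797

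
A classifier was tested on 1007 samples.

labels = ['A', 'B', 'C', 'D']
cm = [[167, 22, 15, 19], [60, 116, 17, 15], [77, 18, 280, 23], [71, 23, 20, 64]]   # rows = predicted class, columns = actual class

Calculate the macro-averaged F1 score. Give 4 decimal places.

0.5883

Per-class F1 score (2·TP/(2·TP+FP+FN)):
  A: TP=167, FP=22+15+19=56, FN=60+77+71=208 → 334/598 = 0.55853
  B: TP=116, FP=60+17+15=92, FN=22+18+23=63 → 232/387 = 0.59948
  C: TP=280, FP=77+18+23=118, FN=15+17+20=52 → 560/730 = 0.76712
  D: TP=64, FP=71+23+20=114, FN=19+15+23=57 → 128/299 = 0.42809
Macro-F1 score = mean = (0.55853 + 0.59948 + 0.76712 + 0.42809) / 4 = 0.5883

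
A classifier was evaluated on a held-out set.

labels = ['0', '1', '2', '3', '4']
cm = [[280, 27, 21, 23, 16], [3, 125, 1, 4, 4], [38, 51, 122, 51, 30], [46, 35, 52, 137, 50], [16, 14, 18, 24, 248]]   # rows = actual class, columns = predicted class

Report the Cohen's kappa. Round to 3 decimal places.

0.540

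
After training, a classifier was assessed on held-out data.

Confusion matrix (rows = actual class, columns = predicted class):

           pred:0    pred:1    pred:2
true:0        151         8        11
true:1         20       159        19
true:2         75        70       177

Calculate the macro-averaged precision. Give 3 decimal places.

0.713

Per-class precision (TP/(TP+FP)):
  0: TP=151, FP=20+75=95 → 151/246 = 0.6138
  1: TP=159, FP=8+70=78 → 159/237 = 0.6709
  2: TP=177, FP=11+19=30 → 177/207 = 0.8551
Macro-precision = mean = (0.6138 + 0.6709 + 0.8551) / 3 = 0.713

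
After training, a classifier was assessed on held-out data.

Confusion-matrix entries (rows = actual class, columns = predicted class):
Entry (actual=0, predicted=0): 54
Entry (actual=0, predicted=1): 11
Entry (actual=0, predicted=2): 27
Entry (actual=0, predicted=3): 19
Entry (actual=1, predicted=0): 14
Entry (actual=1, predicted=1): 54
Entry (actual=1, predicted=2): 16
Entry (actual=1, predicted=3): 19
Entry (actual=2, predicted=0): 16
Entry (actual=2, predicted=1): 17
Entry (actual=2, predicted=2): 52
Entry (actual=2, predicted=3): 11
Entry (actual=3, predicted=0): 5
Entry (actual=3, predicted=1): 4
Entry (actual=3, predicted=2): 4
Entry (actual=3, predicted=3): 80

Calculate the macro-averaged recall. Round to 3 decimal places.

0.603

Per-class recall (TP/(TP+FN)):
  0: TP=54, FN=11+27+19=57 → 54/111 = 0.4865
  1: TP=54, FN=14+16+19=49 → 54/103 = 0.5243
  2: TP=52, FN=16+17+11=44 → 52/96 = 0.5417
  3: TP=80, FN=5+4+4=13 → 80/93 = 0.8602
Macro-recall = mean = (0.4865 + 0.5243 + 0.5417 + 0.8602) / 4 = 0.603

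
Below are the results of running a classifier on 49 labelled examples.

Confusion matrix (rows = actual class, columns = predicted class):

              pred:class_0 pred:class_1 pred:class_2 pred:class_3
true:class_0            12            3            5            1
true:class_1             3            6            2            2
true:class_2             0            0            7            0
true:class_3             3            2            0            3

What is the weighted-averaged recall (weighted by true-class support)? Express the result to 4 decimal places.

0.5714

Per-class recall (TP/(TP+FN)):
  class_0: TP=12, FN=3+5+1=9 → 12/21 = 0.57143
  class_1: TP=6, FN=3+2+2=7 → 6/13 = 0.46154
  class_2: TP=7, FN=0+0+0=0 → 7/7 = 1.00000
  class_3: TP=3, FN=3+2+0=5 → 3/8 = 0.37500
Weighted-recall = Σ (supportᵢ/N)·recallᵢ with N=49: (21/49)·0.57143 + (13/49)·0.46154 + (7/49)·1.00000 + (8/49)·0.37500 = 0.5714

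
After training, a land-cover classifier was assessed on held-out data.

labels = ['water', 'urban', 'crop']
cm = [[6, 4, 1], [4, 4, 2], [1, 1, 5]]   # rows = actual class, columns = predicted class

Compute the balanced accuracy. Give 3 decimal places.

0.553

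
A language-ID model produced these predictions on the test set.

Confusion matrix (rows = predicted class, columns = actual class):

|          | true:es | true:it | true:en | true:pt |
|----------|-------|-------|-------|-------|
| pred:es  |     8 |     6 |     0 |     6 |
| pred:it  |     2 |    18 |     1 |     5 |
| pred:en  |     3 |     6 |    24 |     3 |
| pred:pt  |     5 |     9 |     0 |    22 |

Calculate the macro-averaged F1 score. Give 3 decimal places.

Per-class F1 score (2·TP/(2·TP+FP+FN)):
  es: TP=8, FP=6+0+6=12, FN=2+3+5=10 → 16/38 = 0.4211
  it: TP=18, FP=2+1+5=8, FN=6+6+9=21 → 36/65 = 0.5538
  en: TP=24, FP=3+6+3=12, FN=0+1+0=1 → 48/61 = 0.7869
  pt: TP=22, FP=5+9+0=14, FN=6+5+3=14 → 44/72 = 0.6111
Macro-F1 score = mean = (0.4211 + 0.5538 + 0.7869 + 0.6111) / 4 = 0.593

0.593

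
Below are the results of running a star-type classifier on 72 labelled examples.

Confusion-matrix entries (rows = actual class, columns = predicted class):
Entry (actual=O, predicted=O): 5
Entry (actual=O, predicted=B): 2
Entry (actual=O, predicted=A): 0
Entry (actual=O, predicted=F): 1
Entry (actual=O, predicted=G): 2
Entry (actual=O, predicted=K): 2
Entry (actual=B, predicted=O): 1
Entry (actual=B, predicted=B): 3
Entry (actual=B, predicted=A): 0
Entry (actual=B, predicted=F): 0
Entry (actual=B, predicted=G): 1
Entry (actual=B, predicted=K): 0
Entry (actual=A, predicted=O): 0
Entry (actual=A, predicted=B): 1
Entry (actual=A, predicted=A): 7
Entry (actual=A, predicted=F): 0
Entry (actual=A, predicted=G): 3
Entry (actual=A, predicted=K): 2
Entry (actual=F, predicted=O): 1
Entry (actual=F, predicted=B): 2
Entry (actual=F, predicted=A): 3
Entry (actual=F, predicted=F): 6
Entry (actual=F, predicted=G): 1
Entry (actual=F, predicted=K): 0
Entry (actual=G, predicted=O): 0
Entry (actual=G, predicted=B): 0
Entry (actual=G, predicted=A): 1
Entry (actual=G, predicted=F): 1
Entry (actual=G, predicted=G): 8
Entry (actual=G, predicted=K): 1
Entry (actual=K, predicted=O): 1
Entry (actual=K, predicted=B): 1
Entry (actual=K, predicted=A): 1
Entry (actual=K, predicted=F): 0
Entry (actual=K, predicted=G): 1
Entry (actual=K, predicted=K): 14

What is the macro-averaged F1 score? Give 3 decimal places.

0.568

Per-class F1 score (2·TP/(2·TP+FP+FN)):
  O: TP=5, FP=1+0+1+0+1=3, FN=2+0+1+2+2=7 → 10/20 = 0.5000
  B: TP=3, FP=2+1+2+0+1=6, FN=1+0+0+1+0=2 → 6/14 = 0.4286
  A: TP=7, FP=0+0+3+1+1=5, FN=0+1+0+3+2=6 → 14/25 = 0.5600
  F: TP=6, FP=1+0+0+1+0=2, FN=1+2+3+1+0=7 → 12/21 = 0.5714
  G: TP=8, FP=2+1+3+1+1=8, FN=0+0+1+1+1=3 → 16/27 = 0.5926
  K: TP=14, FP=2+0+2+0+1=5, FN=1+1+1+0+1=4 → 28/37 = 0.7568
Macro-F1 score = mean = (0.5000 + 0.4286 + 0.5600 + 0.5714 + 0.5926 + 0.7568) / 6 = 0.568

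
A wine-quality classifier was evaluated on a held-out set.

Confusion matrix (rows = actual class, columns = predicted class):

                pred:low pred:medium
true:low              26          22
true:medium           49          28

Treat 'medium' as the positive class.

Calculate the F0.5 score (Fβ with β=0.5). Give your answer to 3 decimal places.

Fβ = (1+β²)·TP / ((1+β²)·TP + β²·FN + FP), with β²=1/4
= 1.25·28 / (1.25·28 + 0.25·49 + 22) = 0.505

0.505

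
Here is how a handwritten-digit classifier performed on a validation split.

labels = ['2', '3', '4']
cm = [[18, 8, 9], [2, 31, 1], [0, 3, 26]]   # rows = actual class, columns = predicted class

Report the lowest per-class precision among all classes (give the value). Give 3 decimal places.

Per-class precision (TP/(TP+FP)):
  2: TP=18, FP=2+0=2 → 18/20 = 0.9000
  3: TP=31, FP=8+3=11 → 31/42 = 0.7381
  4: TP=26, FP=9+1=10 → 26/36 = 0.7222
Lowest is class '4' with precision = 0.722.

0.722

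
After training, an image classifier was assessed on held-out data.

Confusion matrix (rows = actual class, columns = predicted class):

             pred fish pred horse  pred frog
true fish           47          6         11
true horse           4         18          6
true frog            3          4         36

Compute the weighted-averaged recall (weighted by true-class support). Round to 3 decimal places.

0.748

Per-class recall (TP/(TP+FN)):
  fish: TP=47, FN=6+11=17 → 47/64 = 0.7344
  horse: TP=18, FN=4+6=10 → 18/28 = 0.6429
  frog: TP=36, FN=3+4=7 → 36/43 = 0.8372
Weighted-recall = Σ (supportᵢ/N)·recallᵢ with N=135: (64/135)·0.7344 + (28/135)·0.6429 + (43/135)·0.8372 = 0.748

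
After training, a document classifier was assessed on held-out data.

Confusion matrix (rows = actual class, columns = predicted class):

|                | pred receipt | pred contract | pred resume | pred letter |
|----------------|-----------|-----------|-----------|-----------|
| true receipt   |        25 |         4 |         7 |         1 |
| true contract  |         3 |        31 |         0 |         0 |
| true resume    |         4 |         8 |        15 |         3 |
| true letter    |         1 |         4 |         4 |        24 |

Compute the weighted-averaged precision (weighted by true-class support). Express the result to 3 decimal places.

0.717

Per-class precision (TP/(TP+FP)):
  receipt: TP=25, FP=3+4+1=8 → 25/33 = 0.7576
  contract: TP=31, FP=4+8+4=16 → 31/47 = 0.6596
  resume: TP=15, FP=7+0+4=11 → 15/26 = 0.5769
  letter: TP=24, FP=1+0+3=4 → 24/28 = 0.8571
Weighted-precision = Σ (supportᵢ/N)·precisionᵢ with N=134: (37/134)·0.7576 + (34/134)·0.6596 + (30/134)·0.5769 + (33/134)·0.8571 = 0.717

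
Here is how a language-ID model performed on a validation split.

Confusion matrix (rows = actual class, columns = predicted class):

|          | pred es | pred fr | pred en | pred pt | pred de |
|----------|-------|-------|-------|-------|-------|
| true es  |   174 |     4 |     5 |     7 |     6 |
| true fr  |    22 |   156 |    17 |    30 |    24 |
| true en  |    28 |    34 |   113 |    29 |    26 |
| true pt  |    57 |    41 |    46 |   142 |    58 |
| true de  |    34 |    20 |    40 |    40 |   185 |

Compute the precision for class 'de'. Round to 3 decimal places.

0.619

Treat 'de' as positive and all other classes as negative.
precision = TP/(TP+FP).
de: TP=185, FP=6+24+26+58=114 → 185/299 = 0.6187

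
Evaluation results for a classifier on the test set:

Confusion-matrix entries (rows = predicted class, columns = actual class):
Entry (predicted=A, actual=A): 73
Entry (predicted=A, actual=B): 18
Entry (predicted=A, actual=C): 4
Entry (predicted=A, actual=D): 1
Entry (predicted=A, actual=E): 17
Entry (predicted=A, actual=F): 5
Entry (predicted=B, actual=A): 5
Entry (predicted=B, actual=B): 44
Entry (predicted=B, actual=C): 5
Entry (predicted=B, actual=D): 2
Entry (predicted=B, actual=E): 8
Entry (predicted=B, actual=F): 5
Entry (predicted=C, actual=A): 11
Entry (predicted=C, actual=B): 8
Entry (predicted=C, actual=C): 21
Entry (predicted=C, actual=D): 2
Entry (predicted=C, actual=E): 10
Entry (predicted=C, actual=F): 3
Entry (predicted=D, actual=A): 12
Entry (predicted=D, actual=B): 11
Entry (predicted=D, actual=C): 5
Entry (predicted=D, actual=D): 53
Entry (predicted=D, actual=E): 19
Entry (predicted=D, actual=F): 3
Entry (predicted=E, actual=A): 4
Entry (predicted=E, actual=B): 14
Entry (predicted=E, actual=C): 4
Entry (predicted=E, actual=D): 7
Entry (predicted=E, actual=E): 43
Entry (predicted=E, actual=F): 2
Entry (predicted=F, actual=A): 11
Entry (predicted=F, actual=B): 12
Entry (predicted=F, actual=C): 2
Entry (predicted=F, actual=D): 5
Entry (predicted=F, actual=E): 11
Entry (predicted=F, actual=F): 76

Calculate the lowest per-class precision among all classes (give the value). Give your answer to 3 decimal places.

Per-class precision (TP/(TP+FP)):
  A: TP=73, FP=18+4+1+17+5=45 → 73/118 = 0.6186
  B: TP=44, FP=5+5+2+8+5=25 → 44/69 = 0.6377
  C: TP=21, FP=11+8+2+10+3=34 → 21/55 = 0.3818
  D: TP=53, FP=12+11+5+19+3=50 → 53/103 = 0.5146
  E: TP=43, FP=4+14+4+7+2=31 → 43/74 = 0.5811
  F: TP=76, FP=11+12+2+5+11=41 → 76/117 = 0.6496
Lowest is class 'C' with precision = 0.382.

0.382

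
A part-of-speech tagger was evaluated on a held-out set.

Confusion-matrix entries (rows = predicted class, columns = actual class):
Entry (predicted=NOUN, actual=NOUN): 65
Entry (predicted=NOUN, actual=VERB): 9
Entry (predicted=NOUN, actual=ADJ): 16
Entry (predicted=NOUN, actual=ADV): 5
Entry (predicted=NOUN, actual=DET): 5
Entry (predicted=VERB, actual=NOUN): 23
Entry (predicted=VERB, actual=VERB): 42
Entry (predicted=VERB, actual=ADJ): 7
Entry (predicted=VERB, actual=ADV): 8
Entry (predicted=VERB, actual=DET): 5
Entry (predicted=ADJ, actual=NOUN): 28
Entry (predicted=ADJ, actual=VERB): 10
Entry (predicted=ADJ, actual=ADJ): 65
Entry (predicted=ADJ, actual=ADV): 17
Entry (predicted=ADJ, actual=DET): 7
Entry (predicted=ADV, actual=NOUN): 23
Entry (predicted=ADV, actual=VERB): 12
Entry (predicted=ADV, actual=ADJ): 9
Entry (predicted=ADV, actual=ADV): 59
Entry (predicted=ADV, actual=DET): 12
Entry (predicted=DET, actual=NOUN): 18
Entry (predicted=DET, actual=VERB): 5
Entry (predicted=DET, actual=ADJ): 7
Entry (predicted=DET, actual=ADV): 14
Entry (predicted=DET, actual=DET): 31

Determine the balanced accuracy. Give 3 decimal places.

0.533

Balanced accuracy = mean of per-class recall.
  NOUN: recall = 65/157 = 0.4140
  VERB: recall = 42/78 = 0.5385
  ADJ: recall = 65/104 = 0.6250
  ADV: recall = 59/103 = 0.5728
  DET: recall = 31/60 = 0.5167
Mean = (0.4140 + 0.5385 + 0.6250 + 0.5728 + 0.5167) / 5 = 0.533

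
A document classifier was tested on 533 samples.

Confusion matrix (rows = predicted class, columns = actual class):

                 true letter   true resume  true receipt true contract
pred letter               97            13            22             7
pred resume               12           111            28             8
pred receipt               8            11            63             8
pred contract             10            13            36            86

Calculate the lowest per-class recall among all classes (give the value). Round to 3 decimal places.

0.423

Per-class recall (TP/(TP+FN)):
  letter: TP=97, FN=12+8+10=30 → 97/127 = 0.7638
  resume: TP=111, FN=13+11+13=37 → 111/148 = 0.7500
  receipt: TP=63, FN=22+28+36=86 → 63/149 = 0.4228
  contract: TP=86, FN=7+8+8=23 → 86/109 = 0.7890
Lowest is class 'receipt' with recall = 0.423.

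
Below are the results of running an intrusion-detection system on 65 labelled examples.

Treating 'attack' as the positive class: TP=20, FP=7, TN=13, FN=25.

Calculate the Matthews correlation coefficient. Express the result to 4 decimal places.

0.0885

MCC = (TP·TN − FP·FN) / √((TP+FP)(TP+FN)(TN+FP)(TN+FN))
Numerator = 20·13 − 7·25 = 85
Denominator = √(27·45·20·38) = √923400 = 960.9370
MCC = 85 / 960.9370 = 0.0885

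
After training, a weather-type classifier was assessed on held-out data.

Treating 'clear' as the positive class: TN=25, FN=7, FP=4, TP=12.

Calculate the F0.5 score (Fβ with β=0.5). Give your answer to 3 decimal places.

Fβ = (1+β²)·TP / ((1+β²)·TP + β²·FN + FP), with β²=1/4
= 1.25·12 / (1.25·12 + 0.25·7 + 4) = 0.723

0.723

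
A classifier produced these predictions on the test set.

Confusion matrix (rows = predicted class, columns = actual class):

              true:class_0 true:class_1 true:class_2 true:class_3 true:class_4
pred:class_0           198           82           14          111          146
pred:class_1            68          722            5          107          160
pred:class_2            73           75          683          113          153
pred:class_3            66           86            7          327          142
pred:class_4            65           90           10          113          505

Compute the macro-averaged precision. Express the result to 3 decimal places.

0.565

Per-class precision (TP/(TP+FP)):
  class_0: TP=198, FP=82+14+111+146=353 → 198/551 = 0.3593
  class_1: TP=722, FP=68+5+107+160=340 → 722/1062 = 0.6798
  class_2: TP=683, FP=73+75+113+153=414 → 683/1097 = 0.6226
  class_3: TP=327, FP=66+86+7+142=301 → 327/628 = 0.5207
  class_4: TP=505, FP=65+90+10+113=278 → 505/783 = 0.6450
Macro-precision = mean = (0.3593 + 0.6798 + 0.6226 + 0.5207 + 0.6450) / 5 = 0.565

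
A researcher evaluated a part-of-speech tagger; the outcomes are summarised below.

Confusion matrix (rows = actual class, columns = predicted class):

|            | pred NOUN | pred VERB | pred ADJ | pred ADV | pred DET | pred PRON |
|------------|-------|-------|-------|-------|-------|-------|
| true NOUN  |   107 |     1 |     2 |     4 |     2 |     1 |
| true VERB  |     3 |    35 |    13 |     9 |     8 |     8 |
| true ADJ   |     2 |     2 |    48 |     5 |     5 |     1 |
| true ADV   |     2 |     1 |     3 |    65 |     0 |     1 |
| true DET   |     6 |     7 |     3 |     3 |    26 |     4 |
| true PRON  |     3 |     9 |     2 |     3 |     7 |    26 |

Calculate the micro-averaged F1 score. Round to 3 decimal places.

Micro-averaging pools counts across classes: ΣTP=307, ΣFP=120, ΣFN=120.
Micro-F1 score = 2·TP/(2·TP+FP+FN) on pooled counts = 0.719 (equals overall accuracy in single-label multiclass).

0.719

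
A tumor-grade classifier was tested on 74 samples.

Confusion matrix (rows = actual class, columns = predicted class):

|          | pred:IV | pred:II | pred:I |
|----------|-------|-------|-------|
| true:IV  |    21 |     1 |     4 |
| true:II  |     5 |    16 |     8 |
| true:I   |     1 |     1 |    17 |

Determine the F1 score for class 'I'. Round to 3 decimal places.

0.708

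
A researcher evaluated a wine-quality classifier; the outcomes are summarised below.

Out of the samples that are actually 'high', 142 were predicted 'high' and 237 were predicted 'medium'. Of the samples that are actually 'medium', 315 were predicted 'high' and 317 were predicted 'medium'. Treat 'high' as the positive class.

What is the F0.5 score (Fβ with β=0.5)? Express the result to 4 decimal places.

Fβ = (1+β²)·TP / ((1+β²)·TP + β²·FN + FP), with β²=1/4
= 1.25·142 / (1.25·142 + 0.25·237 + 315) = 0.3217

0.3217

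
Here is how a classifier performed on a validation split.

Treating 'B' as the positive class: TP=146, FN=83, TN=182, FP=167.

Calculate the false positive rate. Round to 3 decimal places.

0.479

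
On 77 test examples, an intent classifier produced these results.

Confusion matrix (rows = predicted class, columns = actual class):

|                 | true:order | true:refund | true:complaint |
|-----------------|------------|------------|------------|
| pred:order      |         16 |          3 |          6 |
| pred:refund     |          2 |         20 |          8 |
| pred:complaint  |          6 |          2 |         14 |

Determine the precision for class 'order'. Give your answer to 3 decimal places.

One-vs-rest for 'order': TP = diagonal; FP = other classes predicted 'order'; FN = 'order' predicted as other.
precision = TP/(TP+FP).
order: TP=16, FP=3+6=9 → 16/25 = 0.6400

0.640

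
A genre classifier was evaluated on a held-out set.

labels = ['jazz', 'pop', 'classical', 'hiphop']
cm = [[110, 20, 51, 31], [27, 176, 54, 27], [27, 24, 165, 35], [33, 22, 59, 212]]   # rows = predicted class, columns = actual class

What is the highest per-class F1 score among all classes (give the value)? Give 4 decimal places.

0.6719

Per-class F1 score (2·TP/(2·TP+FP+FN)):
  jazz: TP=110, FP=20+51+31=102, FN=27+27+33=87 → 220/409 = 0.53790
  pop: TP=176, FP=27+54+27=108, FN=20+24+22=66 → 352/526 = 0.66920
  classical: TP=165, FP=27+24+35=86, FN=51+54+59=164 → 330/580 = 0.56897
  hiphop: TP=212, FP=33+22+59=114, FN=31+27+35=93 → 424/631 = 0.67195
Highest is class 'hiphop' with F1 score = 0.6719.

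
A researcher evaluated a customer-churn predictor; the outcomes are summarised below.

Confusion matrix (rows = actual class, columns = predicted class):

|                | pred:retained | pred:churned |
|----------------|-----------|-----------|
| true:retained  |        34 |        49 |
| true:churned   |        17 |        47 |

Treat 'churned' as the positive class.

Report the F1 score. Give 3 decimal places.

0.588

Precision = TP/(TP+FP) = 47/96 = 0.4896
Recall = TP/(TP+FN) = 47/64 = 0.7344
F1 = 2·TP/(2·TP+FP+FN) = 94/160 = 0.588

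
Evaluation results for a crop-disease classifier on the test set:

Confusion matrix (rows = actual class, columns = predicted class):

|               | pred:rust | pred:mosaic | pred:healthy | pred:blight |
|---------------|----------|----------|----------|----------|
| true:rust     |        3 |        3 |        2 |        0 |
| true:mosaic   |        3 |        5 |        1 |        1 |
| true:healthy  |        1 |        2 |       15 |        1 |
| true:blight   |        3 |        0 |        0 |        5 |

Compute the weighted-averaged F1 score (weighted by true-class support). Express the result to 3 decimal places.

0.631

Per-class F1 score (2·TP/(2·TP+FP+FN)):
  rust: TP=3, FP=3+1+3=7, FN=3+2+0=5 → 6/18 = 0.3333
  mosaic: TP=5, FP=3+2+0=5, FN=3+1+1=5 → 10/20 = 0.5000
  healthy: TP=15, FP=2+1+0=3, FN=1+2+1=4 → 30/37 = 0.8108
  blight: TP=5, FP=0+1+1=2, FN=3+0+0=3 → 10/15 = 0.6667
Weighted-F1 score = Σ (supportᵢ/N)·F1 scoreᵢ with N=45: (8/45)·0.3333 + (10/45)·0.5000 + (19/45)·0.8108 + (8/45)·0.6667 = 0.631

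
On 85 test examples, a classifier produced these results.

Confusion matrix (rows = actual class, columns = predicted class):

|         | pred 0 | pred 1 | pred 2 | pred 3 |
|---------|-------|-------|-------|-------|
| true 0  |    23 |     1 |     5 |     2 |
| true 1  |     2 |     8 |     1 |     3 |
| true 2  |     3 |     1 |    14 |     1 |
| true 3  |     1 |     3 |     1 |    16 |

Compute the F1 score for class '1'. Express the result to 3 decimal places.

F1 score = 2·TP/(2·TP+FP+FN).
1: TP=8, FP=1+1+3=5, FN=2+1+3=6 → 16/27 = 0.5926

0.593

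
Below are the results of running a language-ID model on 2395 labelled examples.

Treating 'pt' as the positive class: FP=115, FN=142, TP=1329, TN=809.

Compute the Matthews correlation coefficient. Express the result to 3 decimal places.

MCC = (TP·TN − FP·FN) / √((TP+FP)(TP+FN)(TN+FP)(TN+FN))
Numerator = 1329·809 − 115·142 = 1058831
Denominator = √(1444·1471·924·951) = √1866518737776 = 1366205.9646
MCC = 1058831 / 1366205.9646 = 0.775

0.775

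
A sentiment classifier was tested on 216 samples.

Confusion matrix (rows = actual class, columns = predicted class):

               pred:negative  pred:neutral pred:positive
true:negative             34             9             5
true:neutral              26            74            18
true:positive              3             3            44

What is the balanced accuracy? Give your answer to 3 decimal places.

0.738

Balanced accuracy = mean of per-class recall.
  negative: recall = 34/48 = 0.7083
  neutral: recall = 74/118 = 0.6271
  positive: recall = 44/50 = 0.8800
Mean = (0.7083 + 0.6271 + 0.8800) / 3 = 0.738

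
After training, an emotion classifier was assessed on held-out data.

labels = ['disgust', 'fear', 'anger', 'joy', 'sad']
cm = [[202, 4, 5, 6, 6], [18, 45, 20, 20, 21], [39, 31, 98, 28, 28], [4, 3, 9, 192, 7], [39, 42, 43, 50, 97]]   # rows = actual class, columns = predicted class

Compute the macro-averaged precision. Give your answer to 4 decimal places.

Per-class precision (TP/(TP+FP)):
  disgust: TP=202, FP=18+39+4+39=100 → 202/302 = 0.66887
  fear: TP=45, FP=4+31+3+42=80 → 45/125 = 0.36000
  anger: TP=98, FP=5+20+9+43=77 → 98/175 = 0.56000
  joy: TP=192, FP=6+20+28+50=104 → 192/296 = 0.64865
  sad: TP=97, FP=6+21+28+7=62 → 97/159 = 0.61006
Macro-precision = mean = (0.66887 + 0.36000 + 0.56000 + 0.64865 + 0.61006) / 5 = 0.5695

0.5695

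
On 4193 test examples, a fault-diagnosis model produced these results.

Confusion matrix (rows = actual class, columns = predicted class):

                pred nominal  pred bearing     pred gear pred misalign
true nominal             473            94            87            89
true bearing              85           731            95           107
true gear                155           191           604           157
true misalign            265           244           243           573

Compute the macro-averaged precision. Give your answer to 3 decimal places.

0.567

Per-class precision (TP/(TP+FP)):
  nominal: TP=473, FP=85+155+265=505 → 473/978 = 0.4836
  bearing: TP=731, FP=94+191+244=529 → 731/1260 = 0.5802
  gear: TP=604, FP=87+95+243=425 → 604/1029 = 0.5870
  misalign: TP=573, FP=89+107+157=353 → 573/926 = 0.6188
Macro-precision = mean = (0.4836 + 0.5802 + 0.5870 + 0.6188) / 4 = 0.567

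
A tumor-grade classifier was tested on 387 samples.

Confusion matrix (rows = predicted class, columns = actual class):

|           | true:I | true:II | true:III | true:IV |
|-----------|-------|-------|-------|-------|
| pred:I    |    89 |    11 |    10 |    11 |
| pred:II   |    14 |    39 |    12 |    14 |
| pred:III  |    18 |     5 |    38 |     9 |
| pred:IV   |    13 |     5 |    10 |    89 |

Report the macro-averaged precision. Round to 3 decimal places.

0.633

Per-class precision (TP/(TP+FP)):
  I: TP=89, FP=11+10+11=32 → 89/121 = 0.7355
  II: TP=39, FP=14+12+14=40 → 39/79 = 0.4937
  III: TP=38, FP=18+5+9=32 → 38/70 = 0.5429
  IV: TP=89, FP=13+5+10=28 → 89/117 = 0.7607
Macro-precision = mean = (0.7355 + 0.4937 + 0.5429 + 0.7607) / 4 = 0.633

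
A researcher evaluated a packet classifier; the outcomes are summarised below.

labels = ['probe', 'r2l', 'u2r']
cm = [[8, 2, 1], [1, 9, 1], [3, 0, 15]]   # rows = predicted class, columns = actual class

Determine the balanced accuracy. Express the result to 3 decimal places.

Balanced accuracy = mean of per-class recall.
  probe: recall = 8/12 = 0.6667
  r2l: recall = 9/11 = 0.8182
  u2r: recall = 15/17 = 0.8824
Mean = (0.6667 + 0.8182 + 0.8824) / 3 = 0.789

0.789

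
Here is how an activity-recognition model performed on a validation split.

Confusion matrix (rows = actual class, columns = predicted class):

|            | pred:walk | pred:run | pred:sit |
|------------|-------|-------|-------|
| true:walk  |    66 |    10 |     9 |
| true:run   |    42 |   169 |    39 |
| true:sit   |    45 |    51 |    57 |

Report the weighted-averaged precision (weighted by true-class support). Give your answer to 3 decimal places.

0.622

Per-class precision (TP/(TP+FP)):
  walk: TP=66, FP=42+45=87 → 66/153 = 0.4314
  run: TP=169, FP=10+51=61 → 169/230 = 0.7348
  sit: TP=57, FP=9+39=48 → 57/105 = 0.5429
Weighted-precision = Σ (supportᵢ/N)·precisionᵢ with N=488: (85/488)·0.4314 + (250/488)·0.7348 + (153/488)·0.5429 = 0.622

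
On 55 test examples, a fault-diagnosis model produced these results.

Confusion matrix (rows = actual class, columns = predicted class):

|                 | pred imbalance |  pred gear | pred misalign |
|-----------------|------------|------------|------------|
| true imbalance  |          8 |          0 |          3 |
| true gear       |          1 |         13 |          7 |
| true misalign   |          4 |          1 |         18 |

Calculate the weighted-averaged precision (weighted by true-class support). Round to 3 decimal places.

Per-class precision (TP/(TP+FP)):
  imbalance: TP=8, FP=1+4=5 → 8/13 = 0.6154
  gear: TP=13, FP=0+1=1 → 13/14 = 0.9286
  misalign: TP=18, FP=3+7=10 → 18/28 = 0.6429
Weighted-precision = Σ (supportᵢ/N)·precisionᵢ with N=55: (11/55)·0.6154 + (21/55)·0.9286 + (23/55)·0.6429 = 0.746

0.746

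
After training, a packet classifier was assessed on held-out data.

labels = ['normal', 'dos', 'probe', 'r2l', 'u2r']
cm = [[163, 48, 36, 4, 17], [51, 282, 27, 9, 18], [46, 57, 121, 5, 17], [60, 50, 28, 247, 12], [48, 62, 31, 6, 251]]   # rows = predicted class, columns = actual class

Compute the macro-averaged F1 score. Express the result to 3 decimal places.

0.618

Per-class F1 score (2·TP/(2·TP+FP+FN)):
  normal: TP=163, FP=48+36+4+17=105, FN=51+46+60+48=205 → 326/636 = 0.5126
  dos: TP=282, FP=51+27+9+18=105, FN=48+57+50+62=217 → 564/886 = 0.6366
  probe: TP=121, FP=46+57+5+17=125, FN=36+27+28+31=122 → 242/489 = 0.4949
  r2l: TP=247, FP=60+50+28+12=150, FN=4+9+5+6=24 → 494/668 = 0.7395
  u2r: TP=251, FP=48+62+31+6=147, FN=17+18+17+12=64 → 502/713 = 0.7041
Macro-F1 score = mean = (0.5126 + 0.6366 + 0.4949 + 0.7395 + 0.7041) / 5 = 0.618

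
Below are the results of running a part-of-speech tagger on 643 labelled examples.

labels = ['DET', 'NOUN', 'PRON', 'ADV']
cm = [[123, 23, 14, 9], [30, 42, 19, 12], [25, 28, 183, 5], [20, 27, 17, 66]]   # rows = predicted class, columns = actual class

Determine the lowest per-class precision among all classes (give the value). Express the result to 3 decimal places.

0.408

Per-class precision (TP/(TP+FP)):
  DET: TP=123, FP=23+14+9=46 → 123/169 = 0.7278
  NOUN: TP=42, FP=30+19+12=61 → 42/103 = 0.4078
  PRON: TP=183, FP=25+28+5=58 → 183/241 = 0.7593
  ADV: TP=66, FP=20+27+17=64 → 66/130 = 0.5077
Lowest is class 'NOUN' with precision = 0.408.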